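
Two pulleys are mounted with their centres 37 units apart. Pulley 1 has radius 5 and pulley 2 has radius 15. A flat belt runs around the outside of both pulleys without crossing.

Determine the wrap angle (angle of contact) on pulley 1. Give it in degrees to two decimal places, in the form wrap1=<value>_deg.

open belt: β = asin((r2−r1)/C) = asin(10/37) = 15.6804°
wrap1 = π − 2β = 148.6393°
wrap2 = π + 2β = 211.3607°

wrap1=148.64_deg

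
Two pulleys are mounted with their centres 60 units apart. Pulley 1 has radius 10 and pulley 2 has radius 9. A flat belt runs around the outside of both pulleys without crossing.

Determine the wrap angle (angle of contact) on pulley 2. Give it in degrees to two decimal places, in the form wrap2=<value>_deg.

wrap2=178.09_deg

open belt: β = asin((r2−r1)/C) = asin(-1/60) = -0.9550°
wrap1 = π − 2β = 181.9099°
wrap2 = π + 2β = 178.0901°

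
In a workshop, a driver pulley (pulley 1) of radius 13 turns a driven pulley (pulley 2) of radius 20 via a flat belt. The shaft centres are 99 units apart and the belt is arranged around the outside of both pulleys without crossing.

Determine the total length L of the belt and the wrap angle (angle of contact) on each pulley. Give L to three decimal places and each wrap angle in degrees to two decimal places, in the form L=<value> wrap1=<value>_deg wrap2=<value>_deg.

L=302.168 wrap1=171.89_deg wrap2=188.11_deg

open belt: β = asin((r2−r1)/C) = asin(7/99) = 4.0546°
wrap1 = π − 2β = 171.8908°
wrap2 = π + 2β = 188.1092°
tangent length = C·cosβ = 98.7522
L = r1·wrap1 + r2·wrap2 + 2·C·cosβ = 13·3.0001 + 20·3.2831 + 2·98.7522 = 302.1677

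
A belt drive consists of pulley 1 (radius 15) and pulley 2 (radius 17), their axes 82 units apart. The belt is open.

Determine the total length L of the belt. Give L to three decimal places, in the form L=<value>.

L=264.580

open belt: β = asin((r2−r1)/C) = asin(2/82) = 1.3976°
wrap1 = π − 2β = 177.2048°
wrap2 = π + 2β = 182.7952°
tangent length = C·cosβ = 81.9756
L = r1·wrap1 + r2·wrap2 + 2·C·cosβ = 15·3.0928 + 17·3.1904 + 2·81.9756 = 264.5797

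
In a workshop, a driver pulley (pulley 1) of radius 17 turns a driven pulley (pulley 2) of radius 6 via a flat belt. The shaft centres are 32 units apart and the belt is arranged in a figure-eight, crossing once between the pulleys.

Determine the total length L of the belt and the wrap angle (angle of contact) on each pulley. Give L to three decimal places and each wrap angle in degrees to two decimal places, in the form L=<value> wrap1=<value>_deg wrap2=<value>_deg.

L=153.646 wrap1=271.90_deg wrap2=271.90_deg

crossed belt: β = asin((r1+r2)/C) = asin(23/32) = 45.9514°
wrap1 = wrap2 = π + 2β = 271.9027°
tangent length = C·cosβ = 22.2486
L = (r1+r2)·wrap + 2·C·cosβ = 23·4.7456 + 2·22.2486 = 153.6459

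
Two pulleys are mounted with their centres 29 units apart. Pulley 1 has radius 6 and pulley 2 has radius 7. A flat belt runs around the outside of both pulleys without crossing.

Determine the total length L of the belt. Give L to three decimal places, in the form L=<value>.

open belt: β = asin((r2−r1)/C) = asin(1/29) = 1.9761°
wrap1 = π − 2β = 176.0478°
wrap2 = π + 2β = 183.9522°
tangent length = C·cosβ = 28.9828
L = r1·wrap1 + r2·wrap2 + 2·C·cosβ = 6·3.0726 + 7·3.2106 + 2·28.9828 = 98.8752

L=98.875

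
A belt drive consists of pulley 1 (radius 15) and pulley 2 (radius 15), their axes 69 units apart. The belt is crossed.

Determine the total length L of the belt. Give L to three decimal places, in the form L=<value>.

L=245.509

crossed belt: β = asin((r1+r2)/C) = asin(30/69) = 25.7715°
wrap1 = wrap2 = π + 2β = 231.5429°
tangent length = C·cosβ = 62.1369
L = (r1+r2)·wrap + 2·C·cosβ = 30·4.0412 + 2·62.1369 = 245.5095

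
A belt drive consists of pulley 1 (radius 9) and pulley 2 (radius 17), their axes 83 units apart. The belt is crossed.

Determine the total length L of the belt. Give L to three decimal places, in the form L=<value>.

L=255.895

crossed belt: β = asin((r1+r2)/C) = asin(26/83) = 18.2554°
wrap1 = wrap2 = π + 2β = 216.5108°
tangent length = C·cosβ = 78.8226
L = (r1+r2)·wrap + 2·C·cosβ = 26·3.7788 + 2·78.8226 = 255.8946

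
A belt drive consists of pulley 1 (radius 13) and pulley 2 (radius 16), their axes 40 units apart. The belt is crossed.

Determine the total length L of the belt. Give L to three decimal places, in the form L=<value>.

L=193.246

crossed belt: β = asin((r1+r2)/C) = asin(29/40) = 46.4688°
wrap1 = wrap2 = π + 2β = 272.9377°
tangent length = C·cosβ = 27.5500
L = (r1+r2)·wrap + 2·C·cosβ = 29·4.7637 + 2·27.5500 = 193.2461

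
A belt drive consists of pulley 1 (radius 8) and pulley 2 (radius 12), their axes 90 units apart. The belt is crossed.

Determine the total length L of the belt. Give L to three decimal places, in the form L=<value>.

L=247.295

crossed belt: β = asin((r1+r2)/C) = asin(20/90) = 12.8396°
wrap1 = wrap2 = π + 2β = 205.6792°
tangent length = C·cosβ = 87.7496
L = (r1+r2)·wrap + 2·C·cosβ = 20·3.5898 + 2·87.7496 = 247.2949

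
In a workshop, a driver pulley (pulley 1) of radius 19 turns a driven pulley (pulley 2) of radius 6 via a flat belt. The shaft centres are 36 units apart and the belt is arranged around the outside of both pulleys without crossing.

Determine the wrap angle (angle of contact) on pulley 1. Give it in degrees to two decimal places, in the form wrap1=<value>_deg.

open belt: β = asin((r2−r1)/C) = asin(-13/36) = -21.1684°
wrap1 = π − 2β = 222.3369°
wrap2 = π + 2β = 137.6631°

wrap1=222.34_deg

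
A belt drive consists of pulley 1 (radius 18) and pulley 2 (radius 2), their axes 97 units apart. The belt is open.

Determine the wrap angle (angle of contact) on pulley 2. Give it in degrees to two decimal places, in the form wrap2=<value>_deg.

open belt: β = asin((r2−r1)/C) = asin(-16/97) = -9.4942°
wrap1 = π − 2β = 198.9885°
wrap2 = π + 2β = 161.0115°

wrap2=161.01_deg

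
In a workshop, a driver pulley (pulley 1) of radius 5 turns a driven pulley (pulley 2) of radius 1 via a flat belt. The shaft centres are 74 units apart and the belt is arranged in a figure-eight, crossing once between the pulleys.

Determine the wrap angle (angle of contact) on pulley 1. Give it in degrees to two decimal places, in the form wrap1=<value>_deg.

wrap1=189.30_deg

crossed belt: β = asin((r1+r2)/C) = asin(6/74) = 4.6507°
wrap1 = wrap2 = π + 2β = 189.3014°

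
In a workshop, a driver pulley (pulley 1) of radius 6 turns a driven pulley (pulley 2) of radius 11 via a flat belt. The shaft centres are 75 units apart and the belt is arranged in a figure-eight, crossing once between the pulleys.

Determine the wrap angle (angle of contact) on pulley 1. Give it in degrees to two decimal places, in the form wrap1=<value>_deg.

wrap1=206.20_deg

crossed belt: β = asin((r1+r2)/C) = asin(17/75) = 13.1009°
wrap1 = wrap2 = π + 2β = 206.2018°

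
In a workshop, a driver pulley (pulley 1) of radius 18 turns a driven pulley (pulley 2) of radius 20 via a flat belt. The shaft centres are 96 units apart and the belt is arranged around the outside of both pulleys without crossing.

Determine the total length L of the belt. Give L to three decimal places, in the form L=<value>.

open belt: β = asin((r2−r1)/C) = asin(2/96) = 1.1937°
wrap1 = π − 2β = 177.6125°
wrap2 = π + 2β = 182.3875°
tangent length = C·cosβ = 95.9792
L = r1·wrap1 + r2·wrap2 + 2·C·cosβ = 18·3.0999 + 20·3.1833 + 2·95.9792 = 311.4222

L=311.422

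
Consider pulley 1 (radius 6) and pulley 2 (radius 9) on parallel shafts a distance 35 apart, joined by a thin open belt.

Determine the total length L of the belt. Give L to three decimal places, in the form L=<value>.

L=117.381

open belt: β = asin((r2−r1)/C) = asin(3/35) = 4.9171°
wrap1 = π − 2β = 170.1658°
wrap2 = π + 2β = 189.8342°
tangent length = C·cosβ = 34.8712
L = r1·wrap1 + r2·wrap2 + 2·C·cosβ = 6·2.9700 + 9·3.3132 + 2·34.8712 = 117.3812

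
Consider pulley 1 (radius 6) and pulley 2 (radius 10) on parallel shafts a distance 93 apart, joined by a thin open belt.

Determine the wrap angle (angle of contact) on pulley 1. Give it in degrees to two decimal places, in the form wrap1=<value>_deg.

open belt: β = asin((r2−r1)/C) = asin(4/93) = 2.4651°
wrap1 = π − 2β = 175.0698°
wrap2 = π + 2β = 184.9302°

wrap1=175.07_deg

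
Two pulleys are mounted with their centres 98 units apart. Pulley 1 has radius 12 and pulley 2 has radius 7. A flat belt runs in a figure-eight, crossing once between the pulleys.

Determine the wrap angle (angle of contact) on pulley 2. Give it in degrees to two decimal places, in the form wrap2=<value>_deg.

wrap2=202.36_deg

crossed belt: β = asin((r1+r2)/C) = asin(19/98) = 11.1792°
wrap1 = wrap2 = π + 2β = 202.3583°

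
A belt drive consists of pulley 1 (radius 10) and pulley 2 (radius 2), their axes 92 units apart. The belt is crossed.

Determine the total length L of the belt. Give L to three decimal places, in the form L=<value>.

crossed belt: β = asin((r1+r2)/C) = asin(12/92) = 7.4947°
wrap1 = wrap2 = π + 2β = 194.9894°
tangent length = C·cosβ = 91.2140
L = (r1+r2)·wrap + 2·C·cosβ = 12·3.4032 + 2·91.2140 = 223.2666

L=223.267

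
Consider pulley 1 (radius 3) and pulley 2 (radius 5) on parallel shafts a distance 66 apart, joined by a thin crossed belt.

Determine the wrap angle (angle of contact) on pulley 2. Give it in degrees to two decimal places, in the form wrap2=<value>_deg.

crossed belt: β = asin((r1+r2)/C) = asin(8/66) = 6.9621°
wrap1 = wrap2 = π + 2β = 193.9241°

wrap2=193.92_deg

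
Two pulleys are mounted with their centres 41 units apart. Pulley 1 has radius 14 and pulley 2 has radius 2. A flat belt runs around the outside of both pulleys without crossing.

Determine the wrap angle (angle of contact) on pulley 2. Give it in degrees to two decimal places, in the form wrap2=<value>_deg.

open belt: β = asin((r2−r1)/C) = asin(-12/41) = -17.0186°
wrap1 = π − 2β = 214.0373°
wrap2 = π + 2β = 145.9627°

wrap2=145.96_deg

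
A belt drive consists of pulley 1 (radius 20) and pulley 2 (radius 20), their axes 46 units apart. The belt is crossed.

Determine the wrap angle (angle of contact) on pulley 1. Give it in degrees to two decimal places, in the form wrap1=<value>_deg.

crossed belt: β = asin((r1+r2)/C) = asin(40/46) = 60.4082°
wrap1 = wrap2 = π + 2β = 300.8163°

wrap1=300.82_deg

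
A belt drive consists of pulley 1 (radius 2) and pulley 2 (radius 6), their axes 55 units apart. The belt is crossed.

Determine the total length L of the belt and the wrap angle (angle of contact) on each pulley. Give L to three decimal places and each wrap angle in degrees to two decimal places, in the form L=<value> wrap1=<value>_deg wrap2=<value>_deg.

crossed belt: β = asin((r1+r2)/C) = asin(8/55) = 8.3636°
wrap1 = wrap2 = π + 2β = 196.7272°
tangent length = C·cosβ = 54.4151
L = (r1+r2)·wrap + 2·C·cosβ = 8·3.4335 + 2·54.4151 = 136.2984

L=136.298 wrap1=196.73_deg wrap2=196.73_deg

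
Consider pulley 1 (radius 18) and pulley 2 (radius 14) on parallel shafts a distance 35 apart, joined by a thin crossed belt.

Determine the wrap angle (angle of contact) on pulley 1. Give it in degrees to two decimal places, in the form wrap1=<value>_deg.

crossed belt: β = asin((r1+r2)/C) = asin(32/35) = 66.1045°
wrap1 = wrap2 = π + 2β = 312.2090°

wrap1=312.21_deg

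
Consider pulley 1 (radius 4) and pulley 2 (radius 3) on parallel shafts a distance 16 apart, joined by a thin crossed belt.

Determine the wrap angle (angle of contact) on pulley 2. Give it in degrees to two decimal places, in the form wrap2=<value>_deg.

crossed belt: β = asin((r1+r2)/C) = asin(7/16) = 25.9445°
wrap1 = wrap2 = π + 2β = 231.8890°

wrap2=231.89_deg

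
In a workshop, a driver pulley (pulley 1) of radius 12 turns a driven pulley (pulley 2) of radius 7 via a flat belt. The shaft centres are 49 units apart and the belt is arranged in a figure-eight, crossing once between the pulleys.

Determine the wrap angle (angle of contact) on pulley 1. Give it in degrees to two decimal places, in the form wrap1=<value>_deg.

crossed belt: β = asin((r1+r2)/C) = asin(19/49) = 22.8149°
wrap1 = wrap2 = π + 2β = 225.6298°

wrap1=225.63_deg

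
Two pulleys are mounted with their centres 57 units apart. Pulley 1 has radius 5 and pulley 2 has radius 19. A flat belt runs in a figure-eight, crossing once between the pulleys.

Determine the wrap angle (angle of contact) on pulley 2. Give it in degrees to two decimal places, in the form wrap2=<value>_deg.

crossed belt: β = asin((r1+r2)/C) = asin(24/57) = 24.9011°
wrap1 = wrap2 = π + 2β = 229.8021°

wrap2=229.80_deg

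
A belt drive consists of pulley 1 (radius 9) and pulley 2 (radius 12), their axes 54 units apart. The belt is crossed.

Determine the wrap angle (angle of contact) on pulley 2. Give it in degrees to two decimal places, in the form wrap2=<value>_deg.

crossed belt: β = asin((r1+r2)/C) = asin(21/54) = 22.8854°
wrap1 = wrap2 = π + 2β = 225.7708°

wrap2=225.77_deg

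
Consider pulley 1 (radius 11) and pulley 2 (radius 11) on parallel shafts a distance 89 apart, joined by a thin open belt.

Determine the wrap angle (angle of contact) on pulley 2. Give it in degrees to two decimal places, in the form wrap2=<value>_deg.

wrap2=180.00_deg

open belt: β = asin((r2−r1)/C) = asin(0/89) = 0.0000°
wrap1 = π − 2β = 180.0000°
wrap2 = π + 2β = 180.0000°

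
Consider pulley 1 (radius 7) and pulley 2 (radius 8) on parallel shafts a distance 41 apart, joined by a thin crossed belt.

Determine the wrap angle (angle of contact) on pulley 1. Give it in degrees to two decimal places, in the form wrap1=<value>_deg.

wrap1=222.92_deg

crossed belt: β = asin((r1+r2)/C) = asin(15/41) = 21.4601°
wrap1 = wrap2 = π + 2β = 222.9203°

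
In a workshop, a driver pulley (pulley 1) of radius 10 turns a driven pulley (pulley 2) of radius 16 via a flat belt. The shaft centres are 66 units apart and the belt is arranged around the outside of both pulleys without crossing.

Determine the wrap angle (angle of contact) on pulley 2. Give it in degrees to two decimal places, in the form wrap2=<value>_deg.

open belt: β = asin((r2−r1)/C) = asin(6/66) = 5.2159°
wrap1 = π − 2β = 169.5682°
wrap2 = π + 2β = 190.4318°

wrap2=190.43_deg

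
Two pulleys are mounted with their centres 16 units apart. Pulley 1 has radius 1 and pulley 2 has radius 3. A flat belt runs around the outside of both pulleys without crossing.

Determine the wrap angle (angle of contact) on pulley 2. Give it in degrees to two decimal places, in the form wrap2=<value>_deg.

open belt: β = asin((r2−r1)/C) = asin(2/16) = 7.1808°
wrap1 = π − 2β = 165.6385°
wrap2 = π + 2β = 194.3615°

wrap2=194.36_deg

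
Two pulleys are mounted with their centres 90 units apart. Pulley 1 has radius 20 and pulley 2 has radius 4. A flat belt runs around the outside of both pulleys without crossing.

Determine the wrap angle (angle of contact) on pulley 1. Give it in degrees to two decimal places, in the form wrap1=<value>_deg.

wrap1=200.48_deg

open belt: β = asin((r2−r1)/C) = asin(-16/90) = -10.2403°
wrap1 = π − 2β = 200.4807°
wrap2 = π + 2β = 159.5193°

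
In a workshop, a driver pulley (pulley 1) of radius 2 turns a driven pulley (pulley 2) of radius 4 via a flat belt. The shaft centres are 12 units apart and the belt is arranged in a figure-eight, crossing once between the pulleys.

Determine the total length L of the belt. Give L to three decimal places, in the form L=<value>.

L=45.917

crossed belt: β = asin((r1+r2)/C) = asin(6/12) = 30.0000°
wrap1 = wrap2 = π + 2β = 240.0000°
tangent length = C·cosβ = 10.3923
L = (r1+r2)·wrap + 2·C·cosβ = 6·4.1888 + 2·10.3923 = 45.9174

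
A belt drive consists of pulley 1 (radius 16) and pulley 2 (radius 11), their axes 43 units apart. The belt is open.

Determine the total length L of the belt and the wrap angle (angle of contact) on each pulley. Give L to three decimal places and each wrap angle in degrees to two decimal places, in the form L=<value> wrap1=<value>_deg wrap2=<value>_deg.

L=171.405 wrap1=193.35_deg wrap2=166.65_deg

open belt: β = asin((r2−r1)/C) = asin(-5/43) = -6.6774°
wrap1 = π − 2β = 193.3548°
wrap2 = π + 2β = 166.6452°
tangent length = C·cosβ = 42.7083
L = r1·wrap1 + r2·wrap2 + 2·C·cosβ = 16·3.3747 + 11·2.9085 + 2·42.7083 = 171.4051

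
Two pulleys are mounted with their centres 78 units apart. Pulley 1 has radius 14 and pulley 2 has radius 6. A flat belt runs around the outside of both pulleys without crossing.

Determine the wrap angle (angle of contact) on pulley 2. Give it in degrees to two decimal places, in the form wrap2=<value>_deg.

wrap2=168.23_deg

open belt: β = asin((r2−r1)/C) = asin(-8/78) = -5.8868°
wrap1 = π − 2β = 191.7737°
wrap2 = π + 2β = 168.2263°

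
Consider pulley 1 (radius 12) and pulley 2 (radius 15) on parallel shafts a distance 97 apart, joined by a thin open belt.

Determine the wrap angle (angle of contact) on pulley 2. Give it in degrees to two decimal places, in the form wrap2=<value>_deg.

wrap2=183.54_deg

open belt: β = asin((r2−r1)/C) = asin(3/97) = 1.7723°
wrap1 = π − 2β = 176.4554°
wrap2 = π + 2β = 183.5446°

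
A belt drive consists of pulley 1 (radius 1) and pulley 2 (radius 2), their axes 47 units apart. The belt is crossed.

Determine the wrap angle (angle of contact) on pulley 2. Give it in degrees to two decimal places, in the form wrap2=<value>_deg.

wrap2=187.32_deg

crossed belt: β = asin((r1+r2)/C) = asin(3/47) = 3.6597°
wrap1 = wrap2 = π + 2β = 187.3193°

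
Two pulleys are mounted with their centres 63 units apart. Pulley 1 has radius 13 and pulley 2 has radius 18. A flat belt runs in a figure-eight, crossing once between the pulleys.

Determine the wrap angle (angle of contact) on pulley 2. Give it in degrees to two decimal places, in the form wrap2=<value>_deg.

crossed belt: β = asin((r1+r2)/C) = asin(31/63) = 29.4763°
wrap1 = wrap2 = π + 2β = 238.9526°

wrap2=238.95_deg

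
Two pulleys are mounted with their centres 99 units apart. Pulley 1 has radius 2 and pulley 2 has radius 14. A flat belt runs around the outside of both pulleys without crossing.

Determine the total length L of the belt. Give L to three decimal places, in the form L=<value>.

open belt: β = asin((r2−r1)/C) = asin(12/99) = 6.9621°
wrap1 = π − 2β = 166.0759°
wrap2 = π + 2β = 193.9241°
tangent length = C·cosβ = 98.2700
L = r1·wrap1 + r2·wrap2 + 2·C·cosβ = 2·2.8986 + 14·3.3846 + 2·98.2700 = 249.7218

L=249.722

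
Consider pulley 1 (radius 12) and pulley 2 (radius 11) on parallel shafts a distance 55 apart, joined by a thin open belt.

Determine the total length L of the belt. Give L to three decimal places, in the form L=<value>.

L=182.275

open belt: β = asin((r2−r1)/C) = asin(-1/55) = -1.0418°
wrap1 = π − 2β = 182.0836°
wrap2 = π + 2β = 177.9164°
tangent length = C·cosβ = 54.9909
L = r1·wrap1 + r2·wrap2 + 2·C·cosβ = 12·3.1780 + 11·3.1052 + 2·54.9909 = 182.2748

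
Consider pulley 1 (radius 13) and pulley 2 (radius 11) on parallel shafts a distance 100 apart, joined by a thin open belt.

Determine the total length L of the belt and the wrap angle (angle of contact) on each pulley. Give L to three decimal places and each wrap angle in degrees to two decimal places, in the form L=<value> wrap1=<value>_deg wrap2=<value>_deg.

open belt: β = asin((r2−r1)/C) = asin(-2/100) = -1.1460°
wrap1 = π − 2β = 182.2920°
wrap2 = π + 2β = 177.7080°
tangent length = C·cosβ = 99.9800
L = r1·wrap1 + r2·wrap2 + 2·C·cosβ = 13·3.1816 + 11·3.1016 + 2·99.9800 = 275.4382

L=275.438 wrap1=182.29_deg wrap2=177.71_deg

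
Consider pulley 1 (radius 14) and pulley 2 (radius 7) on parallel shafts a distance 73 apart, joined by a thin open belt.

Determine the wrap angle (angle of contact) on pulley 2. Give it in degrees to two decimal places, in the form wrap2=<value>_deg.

wrap2=168.99_deg

open belt: β = asin((r2−r1)/C) = asin(-7/73) = -5.5026°
wrap1 = π − 2β = 191.0051°
wrap2 = π + 2β = 168.9949°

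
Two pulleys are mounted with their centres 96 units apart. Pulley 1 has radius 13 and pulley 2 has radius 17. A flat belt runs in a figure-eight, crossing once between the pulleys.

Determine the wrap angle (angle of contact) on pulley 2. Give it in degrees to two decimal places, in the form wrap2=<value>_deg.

crossed belt: β = asin((r1+r2)/C) = asin(30/96) = 18.2100°
wrap1 = wrap2 = π + 2β = 216.4199°

wrap2=216.42_deg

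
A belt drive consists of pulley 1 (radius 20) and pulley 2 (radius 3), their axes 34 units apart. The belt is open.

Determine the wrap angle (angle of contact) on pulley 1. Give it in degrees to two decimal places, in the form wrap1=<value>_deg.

wrap1=240.00_deg

open belt: β = asin((r2−r1)/C) = asin(-17/34) = -30.0000°
wrap1 = π − 2β = 240.0000°
wrap2 = π + 2β = 120.0000°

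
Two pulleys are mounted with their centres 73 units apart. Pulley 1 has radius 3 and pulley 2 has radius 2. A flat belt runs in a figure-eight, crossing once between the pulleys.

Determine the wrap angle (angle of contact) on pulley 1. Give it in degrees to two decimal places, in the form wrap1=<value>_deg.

wrap1=187.85_deg

crossed belt: β = asin((r1+r2)/C) = asin(5/73) = 3.9274°
wrap1 = wrap2 = π + 2β = 187.8549°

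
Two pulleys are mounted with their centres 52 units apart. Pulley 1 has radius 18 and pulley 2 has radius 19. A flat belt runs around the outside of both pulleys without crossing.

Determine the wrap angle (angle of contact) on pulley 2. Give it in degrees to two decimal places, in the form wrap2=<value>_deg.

wrap2=182.20_deg

open belt: β = asin((r2−r1)/C) = asin(1/52) = 1.1019°
wrap1 = π − 2β = 177.7962°
wrap2 = π + 2β = 182.2038°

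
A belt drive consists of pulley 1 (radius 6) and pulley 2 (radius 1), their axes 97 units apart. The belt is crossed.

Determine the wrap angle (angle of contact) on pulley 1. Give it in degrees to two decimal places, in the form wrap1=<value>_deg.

crossed belt: β = asin((r1+r2)/C) = asin(7/97) = 4.1383°
wrap1 = wrap2 = π + 2β = 188.2767°

wrap1=188.28_deg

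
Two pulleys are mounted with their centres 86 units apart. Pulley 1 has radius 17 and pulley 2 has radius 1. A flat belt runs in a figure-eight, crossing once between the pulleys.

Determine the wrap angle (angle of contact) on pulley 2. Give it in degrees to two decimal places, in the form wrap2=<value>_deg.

wrap2=204.16_deg

crossed belt: β = asin((r1+r2)/C) = asin(18/86) = 12.0815°
wrap1 = wrap2 = π + 2β = 204.1629°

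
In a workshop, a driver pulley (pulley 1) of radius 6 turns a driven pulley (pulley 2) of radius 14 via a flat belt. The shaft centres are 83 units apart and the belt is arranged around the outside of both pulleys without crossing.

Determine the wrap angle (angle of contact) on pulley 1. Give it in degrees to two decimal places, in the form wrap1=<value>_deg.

wrap1=168.94_deg

open belt: β = asin((r2−r1)/C) = asin(8/83) = 5.5311°
wrap1 = π − 2β = 168.9379°
wrap2 = π + 2β = 191.0621°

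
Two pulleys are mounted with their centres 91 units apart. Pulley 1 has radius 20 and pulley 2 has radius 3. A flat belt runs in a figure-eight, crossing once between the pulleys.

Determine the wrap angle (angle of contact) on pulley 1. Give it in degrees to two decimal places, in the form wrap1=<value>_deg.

wrap1=209.28_deg

crossed belt: β = asin((r1+r2)/C) = asin(23/91) = 14.6401°
wrap1 = wrap2 = π + 2β = 209.2803°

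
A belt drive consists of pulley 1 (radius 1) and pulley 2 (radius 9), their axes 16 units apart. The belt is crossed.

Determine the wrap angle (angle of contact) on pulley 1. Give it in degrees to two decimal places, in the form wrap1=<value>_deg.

crossed belt: β = asin((r1+r2)/C) = asin(10/16) = 38.6822°
wrap1 = wrap2 = π + 2β = 257.3644°

wrap1=257.36_deg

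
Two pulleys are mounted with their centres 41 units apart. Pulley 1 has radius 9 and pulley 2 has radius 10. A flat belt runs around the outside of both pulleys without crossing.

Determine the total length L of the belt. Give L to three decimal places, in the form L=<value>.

open belt: β = asin((r2−r1)/C) = asin(1/41) = 1.3976°
wrap1 = π − 2β = 177.2048°
wrap2 = π + 2β = 182.7952°
tangent length = C·cosβ = 40.9878
L = r1·wrap1 + r2·wrap2 + 2·C·cosβ = 9·3.0928 + 10·3.1904 + 2·40.9878 = 141.7147

L=141.715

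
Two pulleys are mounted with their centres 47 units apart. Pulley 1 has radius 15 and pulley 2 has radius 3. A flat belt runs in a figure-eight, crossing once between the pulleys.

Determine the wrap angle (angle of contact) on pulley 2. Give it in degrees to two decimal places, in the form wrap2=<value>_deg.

wrap2=225.04_deg

crossed belt: β = asin((r1+r2)/C) = asin(18/47) = 22.5183°
wrap1 = wrap2 = π + 2β = 225.0366°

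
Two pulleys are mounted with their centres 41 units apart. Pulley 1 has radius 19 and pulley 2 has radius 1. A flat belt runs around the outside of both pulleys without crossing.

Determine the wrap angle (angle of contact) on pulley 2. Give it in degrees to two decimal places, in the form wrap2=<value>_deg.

open belt: β = asin((r2−r1)/C) = asin(-18/41) = -26.0416°
wrap1 = π − 2β = 232.0833°
wrap2 = π + 2β = 127.9167°

wrap2=127.92_deg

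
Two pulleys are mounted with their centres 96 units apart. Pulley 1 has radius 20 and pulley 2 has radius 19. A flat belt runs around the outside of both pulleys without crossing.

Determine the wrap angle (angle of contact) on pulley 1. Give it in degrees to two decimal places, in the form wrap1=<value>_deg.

wrap1=181.19_deg

open belt: β = asin((r2−r1)/C) = asin(-1/96) = -0.5968°
wrap1 = π − 2β = 181.1937°
wrap2 = π + 2β = 178.8063°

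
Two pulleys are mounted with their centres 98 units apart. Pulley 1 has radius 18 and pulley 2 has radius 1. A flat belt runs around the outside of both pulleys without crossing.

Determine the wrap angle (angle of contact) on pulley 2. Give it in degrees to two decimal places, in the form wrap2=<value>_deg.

open belt: β = asin((r2−r1)/C) = asin(-17/98) = -9.9896°
wrap1 = π − 2β = 199.9792°
wrap2 = π + 2β = 160.0208°

wrap2=160.02_deg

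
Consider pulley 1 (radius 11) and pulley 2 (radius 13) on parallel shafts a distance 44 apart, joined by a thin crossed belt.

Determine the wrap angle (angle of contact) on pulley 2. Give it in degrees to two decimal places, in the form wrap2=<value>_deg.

crossed belt: β = asin((r1+r2)/C) = asin(24/44) = 33.0557°
wrap1 = wrap2 = π + 2β = 246.1115°

wrap2=246.11_deg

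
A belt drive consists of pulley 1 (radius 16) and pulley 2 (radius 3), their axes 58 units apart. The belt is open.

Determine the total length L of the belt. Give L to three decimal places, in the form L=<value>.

L=178.616

open belt: β = asin((r2−r1)/C) = asin(-13/58) = -12.9522°
wrap1 = π − 2β = 205.9044°
wrap2 = π + 2β = 154.0956°
tangent length = C·cosβ = 56.5243
L = r1·wrap1 + r2·wrap2 + 2·C·cosβ = 16·3.5937 + 3·2.6895 + 2·56.5243 = 178.6164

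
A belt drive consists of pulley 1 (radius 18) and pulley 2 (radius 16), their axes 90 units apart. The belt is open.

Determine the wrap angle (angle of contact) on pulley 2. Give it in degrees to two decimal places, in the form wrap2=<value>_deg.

wrap2=177.45_deg

open belt: β = asin((r2−r1)/C) = asin(-2/90) = -1.2733°
wrap1 = π − 2β = 182.5467°
wrap2 = π + 2β = 177.4533°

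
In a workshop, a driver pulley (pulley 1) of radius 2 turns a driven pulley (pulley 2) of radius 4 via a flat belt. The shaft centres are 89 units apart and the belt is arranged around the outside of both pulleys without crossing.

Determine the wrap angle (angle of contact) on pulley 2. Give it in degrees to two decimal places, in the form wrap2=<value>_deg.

open belt: β = asin((r2−r1)/C) = asin(2/89) = 1.2877°
wrap1 = π − 2β = 177.4247°
wrap2 = π + 2β = 182.5753°

wrap2=182.58_deg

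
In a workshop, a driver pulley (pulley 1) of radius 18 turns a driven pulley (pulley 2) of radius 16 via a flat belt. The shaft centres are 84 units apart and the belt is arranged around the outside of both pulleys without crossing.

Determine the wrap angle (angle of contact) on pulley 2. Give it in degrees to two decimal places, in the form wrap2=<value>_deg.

open belt: β = asin((r2−r1)/C) = asin(-2/84) = -1.3643°
wrap1 = π − 2β = 182.7286°
wrap2 = π + 2β = 177.2714°

wrap2=177.27_deg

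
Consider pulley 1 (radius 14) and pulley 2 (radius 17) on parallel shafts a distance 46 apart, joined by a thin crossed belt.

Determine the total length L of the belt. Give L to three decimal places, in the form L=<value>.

crossed belt: β = asin((r1+r2)/C) = asin(31/46) = 42.3698°
wrap1 = wrap2 = π + 2β = 264.7396°
tangent length = C·cosβ = 33.9853
L = (r1+r2)·wrap + 2·C·cosβ = 31·4.6206 + 2·33.9853 = 211.2085

L=211.208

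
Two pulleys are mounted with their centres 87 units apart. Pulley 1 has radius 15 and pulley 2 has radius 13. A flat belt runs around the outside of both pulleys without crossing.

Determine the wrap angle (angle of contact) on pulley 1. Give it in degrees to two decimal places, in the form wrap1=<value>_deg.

wrap1=182.63_deg

open belt: β = asin((r2−r1)/C) = asin(-2/87) = -1.3173°
wrap1 = π − 2β = 182.6345°
wrap2 = π + 2β = 177.3655°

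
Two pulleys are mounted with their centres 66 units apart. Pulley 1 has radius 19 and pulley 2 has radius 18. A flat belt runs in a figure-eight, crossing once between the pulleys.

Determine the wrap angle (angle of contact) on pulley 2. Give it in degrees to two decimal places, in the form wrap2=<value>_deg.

crossed belt: β = asin((r1+r2)/C) = asin(37/66) = 34.0977°
wrap1 = wrap2 = π + 2β = 248.1954°

wrap2=248.20_deg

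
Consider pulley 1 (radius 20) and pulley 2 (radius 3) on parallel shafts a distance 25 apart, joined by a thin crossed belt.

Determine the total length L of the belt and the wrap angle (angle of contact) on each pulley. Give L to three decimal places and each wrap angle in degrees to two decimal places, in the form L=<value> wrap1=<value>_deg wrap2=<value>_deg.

L=145.584 wrap1=313.85_deg wrap2=313.85_deg

crossed belt: β = asin((r1+r2)/C) = asin(23/25) = 66.9261°
wrap1 = wrap2 = π + 2β = 313.8522°
tangent length = C·cosβ = 9.7980
L = (r1+r2)·wrap + 2·C·cosβ = 23·5.4778 + 2·9.7980 = 145.5843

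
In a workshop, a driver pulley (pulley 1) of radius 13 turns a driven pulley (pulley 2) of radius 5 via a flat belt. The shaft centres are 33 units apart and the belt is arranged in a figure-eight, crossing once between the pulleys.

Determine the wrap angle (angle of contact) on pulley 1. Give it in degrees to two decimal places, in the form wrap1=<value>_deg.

wrap1=246.11_deg

crossed belt: β = asin((r1+r2)/C) = asin(18/33) = 33.0557°
wrap1 = wrap2 = π + 2β = 246.1115°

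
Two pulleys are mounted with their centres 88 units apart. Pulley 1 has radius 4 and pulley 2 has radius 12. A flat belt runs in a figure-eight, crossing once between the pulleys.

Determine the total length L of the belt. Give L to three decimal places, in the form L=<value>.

crossed belt: β = asin((r1+r2)/C) = asin(16/88) = 10.4757°
wrap1 = wrap2 = π + 2β = 200.9514°
tangent length = C·cosβ = 86.5332
L = (r1+r2)·wrap + 2·C·cosβ = 16·3.5073 + 2·86.5332 = 229.1827

L=229.183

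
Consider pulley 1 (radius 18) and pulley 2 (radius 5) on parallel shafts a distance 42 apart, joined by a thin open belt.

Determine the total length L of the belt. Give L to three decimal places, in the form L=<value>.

open belt: β = asin((r2−r1)/C) = asin(-13/42) = -18.0305°
wrap1 = π − 2β = 216.0611°
wrap2 = π + 2β = 143.9389°
tangent length = C·cosβ = 39.9375
L = r1·wrap1 + r2·wrap2 + 2·C·cosβ = 18·3.7710 + 5·2.5122 + 2·39.9375 = 160.3135

L=160.314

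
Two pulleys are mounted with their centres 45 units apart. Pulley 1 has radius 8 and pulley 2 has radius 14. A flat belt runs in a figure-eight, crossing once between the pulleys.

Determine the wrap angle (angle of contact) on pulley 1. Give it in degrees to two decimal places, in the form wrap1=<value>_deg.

wrap1=238.54_deg

crossed belt: β = asin((r1+r2)/C) = asin(22/45) = 29.2676°
wrap1 = wrap2 = π + 2β = 238.5352°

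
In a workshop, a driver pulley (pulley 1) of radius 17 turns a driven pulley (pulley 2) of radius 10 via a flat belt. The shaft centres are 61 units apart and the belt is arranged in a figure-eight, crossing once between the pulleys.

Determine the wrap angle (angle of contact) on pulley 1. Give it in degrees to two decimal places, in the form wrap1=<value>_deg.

crossed belt: β = asin((r1+r2)/C) = asin(27/61) = 26.2714°
wrap1 = wrap2 = π + 2β = 232.5427°

wrap1=232.54_deg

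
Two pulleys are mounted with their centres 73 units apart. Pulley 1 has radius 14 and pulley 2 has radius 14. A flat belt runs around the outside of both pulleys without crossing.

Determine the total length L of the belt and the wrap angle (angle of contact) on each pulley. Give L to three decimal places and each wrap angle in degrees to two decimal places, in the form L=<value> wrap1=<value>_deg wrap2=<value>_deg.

open belt: β = asin((r2−r1)/C) = asin(0/73) = 0.0000°
wrap1 = π − 2β = 180.0000°
wrap2 = π + 2β = 180.0000°
tangent length = C·cosβ = 73.0000
L = r1·wrap1 + r2·wrap2 + 2·C·cosβ = 14·3.1416 + 14·3.1416 + 2·73.0000 = 233.9646

L=233.965 wrap1=180.00_deg wrap2=180.00_deg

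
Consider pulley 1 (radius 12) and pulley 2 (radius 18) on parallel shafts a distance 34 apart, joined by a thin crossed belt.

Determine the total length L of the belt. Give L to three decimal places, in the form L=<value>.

crossed belt: β = asin((r1+r2)/C) = asin(30/34) = 61.9275°
wrap1 = wrap2 = π + 2β = 303.8550°
tangent length = C·cosβ = 16.0000
L = (r1+r2)·wrap + 2·C·cosβ = 30·5.3033 + 2·16.0000 = 191.0981

L=191.098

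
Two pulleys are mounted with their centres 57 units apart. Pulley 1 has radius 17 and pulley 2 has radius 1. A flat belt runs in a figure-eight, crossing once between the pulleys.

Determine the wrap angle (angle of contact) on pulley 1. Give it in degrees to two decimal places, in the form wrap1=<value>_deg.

crossed belt: β = asin((r1+r2)/C) = asin(18/57) = 18.4085°
wrap1 = wrap2 = π + 2β = 216.8170°

wrap1=216.82_deg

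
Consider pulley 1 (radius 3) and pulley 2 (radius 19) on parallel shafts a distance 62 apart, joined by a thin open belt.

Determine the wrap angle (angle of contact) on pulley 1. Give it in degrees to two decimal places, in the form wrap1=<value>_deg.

open belt: β = asin((r2−r1)/C) = asin(16/62) = 14.9552°
wrap1 = π − 2β = 150.0895°
wrap2 = π + 2β = 209.9105°

wrap1=150.09_deg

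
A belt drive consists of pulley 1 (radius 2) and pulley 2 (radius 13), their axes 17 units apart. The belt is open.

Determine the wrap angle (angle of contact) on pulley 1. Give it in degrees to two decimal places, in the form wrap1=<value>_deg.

wrap1=99.36_deg

open belt: β = asin((r2−r1)/C) = asin(11/17) = 40.3202°
wrap1 = π − 2β = 99.3596°
wrap2 = π + 2β = 260.6404°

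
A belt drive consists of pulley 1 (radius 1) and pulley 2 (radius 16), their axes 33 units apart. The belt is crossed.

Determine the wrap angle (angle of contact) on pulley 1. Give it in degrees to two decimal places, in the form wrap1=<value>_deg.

crossed belt: β = asin((r1+r2)/C) = asin(17/33) = 31.0076°
wrap1 = wrap2 = π + 2β = 242.0152°

wrap1=242.02_deg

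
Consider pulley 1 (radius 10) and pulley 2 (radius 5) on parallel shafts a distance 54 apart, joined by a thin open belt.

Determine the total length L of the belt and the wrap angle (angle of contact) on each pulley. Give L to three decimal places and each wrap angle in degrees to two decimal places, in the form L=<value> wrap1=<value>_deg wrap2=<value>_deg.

open belt: β = asin((r2−r1)/C) = asin(-5/54) = -5.3128°
wrap1 = π − 2β = 190.6255°
wrap2 = π + 2β = 169.3745°
tangent length = C·cosβ = 53.7680
L = r1·wrap1 + r2·wrap2 + 2·C·cosβ = 10·3.3270 + 5·2.9561 + 2·53.7680 = 155.5872

L=155.587 wrap1=190.63_deg wrap2=169.37_deg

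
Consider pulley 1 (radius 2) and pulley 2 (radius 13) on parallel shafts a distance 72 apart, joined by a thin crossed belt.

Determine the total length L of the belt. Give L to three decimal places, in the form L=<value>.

L=194.260

crossed belt: β = asin((r1+r2)/C) = asin(15/72) = 12.0247°
wrap1 = wrap2 = π + 2β = 204.0494°
tangent length = C·cosβ = 70.4202
L = (r1+r2)·wrap + 2·C·cosβ = 15·3.5613 + 2·70.4202 = 194.2603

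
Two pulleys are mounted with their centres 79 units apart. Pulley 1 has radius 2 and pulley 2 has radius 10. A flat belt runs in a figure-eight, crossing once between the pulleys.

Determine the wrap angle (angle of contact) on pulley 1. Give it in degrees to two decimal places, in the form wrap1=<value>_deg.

wrap1=197.47_deg

crossed belt: β = asin((r1+r2)/C) = asin(12/79) = 8.7370°
wrap1 = wrap2 = π + 2β = 197.4740°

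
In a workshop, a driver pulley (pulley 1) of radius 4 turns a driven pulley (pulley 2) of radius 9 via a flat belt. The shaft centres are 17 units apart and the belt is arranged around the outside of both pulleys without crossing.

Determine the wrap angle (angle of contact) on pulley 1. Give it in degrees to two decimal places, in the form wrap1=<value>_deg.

open belt: β = asin((r2−r1)/C) = asin(5/17) = 17.1046°
wrap1 = π − 2β = 145.7907°
wrap2 = π + 2β = 214.2093°

wrap1=145.79_deg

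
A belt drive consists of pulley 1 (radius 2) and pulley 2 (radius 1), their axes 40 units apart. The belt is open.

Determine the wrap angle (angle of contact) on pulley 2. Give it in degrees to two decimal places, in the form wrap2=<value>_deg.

wrap2=177.13_deg

open belt: β = asin((r2−r1)/C) = asin(-1/40) = -1.4325°
wrap1 = π − 2β = 182.8651°
wrap2 = π + 2β = 177.1349°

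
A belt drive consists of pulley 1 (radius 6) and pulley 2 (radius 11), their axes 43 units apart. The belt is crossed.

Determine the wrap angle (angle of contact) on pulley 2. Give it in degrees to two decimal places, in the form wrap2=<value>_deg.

wrap2=226.58_deg

crossed belt: β = asin((r1+r2)/C) = asin(17/43) = 23.2877°
wrap1 = wrap2 = π + 2β = 226.5755°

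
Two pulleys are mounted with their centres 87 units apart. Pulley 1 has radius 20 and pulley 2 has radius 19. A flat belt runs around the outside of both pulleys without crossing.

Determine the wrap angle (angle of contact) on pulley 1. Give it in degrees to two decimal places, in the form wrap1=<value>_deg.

wrap1=181.32_deg

open belt: β = asin((r2−r1)/C) = asin(-1/87) = -0.6586°
wrap1 = π − 2β = 181.3172°
wrap2 = π + 2β = 178.6828°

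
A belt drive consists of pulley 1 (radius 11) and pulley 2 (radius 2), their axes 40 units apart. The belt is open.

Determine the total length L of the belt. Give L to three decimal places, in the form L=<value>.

open belt: β = asin((r2−r1)/C) = asin(-9/40) = -13.0029°
wrap1 = π − 2β = 206.0058°
wrap2 = π + 2β = 153.9942°
tangent length = C·cosβ = 38.9744
L = r1·wrap1 + r2·wrap2 + 2·C·cosβ = 11·3.5955 + 2·2.6877 + 2·38.9744 = 122.8744

L=122.874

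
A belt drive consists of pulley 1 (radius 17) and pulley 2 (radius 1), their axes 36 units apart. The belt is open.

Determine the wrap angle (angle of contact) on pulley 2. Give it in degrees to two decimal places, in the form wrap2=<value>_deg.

open belt: β = asin((r2−r1)/C) = asin(-16/36) = -26.3878°
wrap1 = π − 2β = 232.7756°
wrap2 = π + 2β = 127.2244°

wrap2=127.22_deg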